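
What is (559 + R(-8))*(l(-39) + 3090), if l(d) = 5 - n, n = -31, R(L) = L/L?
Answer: 1750560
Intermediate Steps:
R(L) = 1
l(d) = 36 (l(d) = 5 - 1*(-31) = 5 + 31 = 36)
(559 + R(-8))*(l(-39) + 3090) = (559 + 1)*(36 + 3090) = 560*3126 = 1750560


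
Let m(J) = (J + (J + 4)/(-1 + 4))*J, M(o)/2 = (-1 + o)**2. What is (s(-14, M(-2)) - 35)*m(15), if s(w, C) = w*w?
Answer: 51520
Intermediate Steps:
M(o) = 2*(-1 + o)**2
s(w, C) = w**2
m(J) = J*(4/3 + 4*J/3) (m(J) = (J + (4 + J)/3)*J = (J + (4 + J)*(1/3))*J = (J + (4/3 + J/3))*J = (4/3 + 4*J/3)*J = J*(4/3 + 4*J/3))
(s(-14, M(-2)) - 35)*m(15) = ((-14)**2 - 35)*((4/3)*15*(1 + 15)) = (196 - 35)*((4/3)*15*16) = 161*320 = 51520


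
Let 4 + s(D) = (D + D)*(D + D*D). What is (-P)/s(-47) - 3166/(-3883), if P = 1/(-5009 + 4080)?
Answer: 597748799765/733120216224 ≈ 0.81535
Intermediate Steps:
P = -1/929 (P = 1/(-929) = -1/929 ≈ -0.0010764)
s(D) = -4 + 2*D*(D + D²) (s(D) = -4 + (D + D)*(D + D*D) = -4 + (2*D)*(D + D²) = -4 + 2*D*(D + D²))
(-P)/s(-47) - 3166/(-3883) = (-1*(-1/929))/(-4 + 2*(-47)² + 2*(-47)³) - 3166/(-3883) = 1/(929*(-4 + 2*2209 + 2*(-103823))) - 3166*(-1/3883) = 1/(929*(-4 + 4418 - 207646)) + 3166/3883 = (1/929)/(-203232) + 3166/3883 = (1/929)*(-1/203232) + 3166/3883 = -1/188802528 + 3166/3883 = 597748799765/733120216224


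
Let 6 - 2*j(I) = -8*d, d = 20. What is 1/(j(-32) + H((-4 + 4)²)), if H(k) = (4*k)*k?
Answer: 1/83 ≈ 0.012048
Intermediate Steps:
H(k) = 4*k²
j(I) = 83 (j(I) = 3 - (-4)*20 = 3 - ½*(-160) = 3 + 80 = 83)
1/(j(-32) + H((-4 + 4)²)) = 1/(83 + 4*((-4 + 4)²)²) = 1/(83 + 4*(0²)²) = 1/(83 + 4*0²) = 1/(83 + 4*0) = 1/(83 + 0) = 1/83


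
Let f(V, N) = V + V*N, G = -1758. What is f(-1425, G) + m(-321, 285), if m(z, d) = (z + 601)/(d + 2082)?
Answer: 5926317355/2367 ≈ 2.5037e+6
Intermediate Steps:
m(z, d) = (601 + z)/(2082 + d)
f(V, N) = V + N*V
f(-1425, G) + m(-321, 285) = -1425*(1 - 1758) + (601 - 321)/(2082 + 285) = -1425*(-1757) + 280/2367 = 2503725 + (1/2367)*280 = 2503725 + 280/2367 = 5926317355/2367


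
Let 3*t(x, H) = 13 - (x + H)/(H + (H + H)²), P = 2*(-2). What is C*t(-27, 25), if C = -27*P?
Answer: 1181772/2525 ≈ 468.03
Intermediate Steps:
P = -4
C = 108 (C = -27*(-4) = 108)
t(x, H) = 13/3 - (H + x)/(3*(H + 4*H²)) (t(x, H) = (13 - (x + H)/(H + (H + H)²))/3 = (13 - (H + x)/(H + (2*H)²))/3 = (13 - (H + x)/(H + 4*H²))/3 = 13/3 - (H + x)/(3*(H + 4*H²)))
C*t(-27, 25) = 108*((⅓)*(-1*(-27) + 12*25 + 52*25²)/(25*(1 + 4*25))) = 108*((⅓)*(1/25)*(27 + 300 + 52*625)/(1 + 100)) = 108*((⅓)*(1/25)*(27 + 300 + 32500)/101) = 108*((⅓)*(1/25)*(1/101)*32827) = 108*(32827/7575) = 1181772/2525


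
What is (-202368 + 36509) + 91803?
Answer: -74056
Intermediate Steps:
(-202368 + 36509) + 91803 = -165859 + 91803 = -74056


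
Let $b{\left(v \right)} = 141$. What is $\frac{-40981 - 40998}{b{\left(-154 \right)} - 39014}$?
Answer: $\frac{81979}{38873} \approx 2.1089$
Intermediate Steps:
$\frac{-40981 - 40998}{b{\left(-154 \right)} - 39014} = \frac{-40981 - 40998}{141 - 39014} = - \frac{81979}{-38873} = \left(-81979\right) \left(- \frac{1}{38873}\right) = \frac{81979}{38873}$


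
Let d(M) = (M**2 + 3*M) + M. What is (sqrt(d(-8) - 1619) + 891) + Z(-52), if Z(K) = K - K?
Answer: 891 + 23*I*sqrt(3) ≈ 891.0 + 39.837*I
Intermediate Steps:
Z(K) = 0
d(M) = M**2 + 4*M
(sqrt(d(-8) - 1619) + 891) + Z(-52) = (sqrt(-8*(4 - 8) - 1619) + 891) + 0 = (sqrt(-8*(-4) - 1619) + 891) + 0 = (sqrt(32 - 1619) + 891) + 0 = (sqrt(-1587) + 891) + 0 = (23*I*sqrt(3) + 891) + 0 = (891 + 23*I*sqrt(3)) + 0 = 891 + 23*I*sqrt(3)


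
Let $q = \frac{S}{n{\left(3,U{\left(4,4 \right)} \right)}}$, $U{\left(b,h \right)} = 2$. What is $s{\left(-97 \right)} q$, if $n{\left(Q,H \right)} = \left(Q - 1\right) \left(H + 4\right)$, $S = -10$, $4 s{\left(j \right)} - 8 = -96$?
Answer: $\frac{55}{3} \approx 18.333$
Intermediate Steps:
$s{\left(j \right)} = -22$ ($s{\left(j \right)} = 2 + \frac{1}{4} \left(-96\right) = 2 - 24 = -22$)
$n{\left(Q,H \right)} = \left(-1 + Q\right) \left(4 + H\right)$
$q = - \frac{5}{6}$ ($q = - \frac{10}{-4 - 2 + 4 \cdot 3 + 2 \cdot 3} = - \frac{10}{-4 - 2 + 12 + 6} = - \frac{10}{12} = \left(-10\right) \frac{1}{12} = - \frac{5}{6} \approx -0.83333$)
$s{\left(-97 \right)} q = \left(-22\right) \left(- \frac{5}{6}\right) = \frac{55}{3}$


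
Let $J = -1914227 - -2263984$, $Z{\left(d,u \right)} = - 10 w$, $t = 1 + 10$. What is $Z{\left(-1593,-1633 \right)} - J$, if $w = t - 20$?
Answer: $-349667$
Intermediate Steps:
$t = 11$
$w = -9$ ($w = 11 - 20 = -9$)
$Z{\left(d,u \right)} = 90$ ($Z{\left(d,u \right)} = \left(-10\right) \left(-9\right) = 90$)
$J = 349757$ ($J = -1914227 + 2263984 = 349757$)
$Z{\left(-1593,-1633 \right)} - J = 90 - 349757 = -349667$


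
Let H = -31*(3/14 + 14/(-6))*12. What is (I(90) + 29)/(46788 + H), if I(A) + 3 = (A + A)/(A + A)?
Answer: 189/333034 ≈ 0.00056751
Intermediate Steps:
H = 5518/7 (H = -31*(3*(1/14) + 14*(-⅙))*12 = -31*(3/14 - 7/3)*12 = -31*(-89/42)*12 = (2759/42)*12 = 5518/7 ≈ 788.29)
I(A) = -2 (I(A) = -3 + (A + A)/(A + A) = -3 + (2*A)/((2*A)) = -3 + (2*A)*(1/(2*A)) = -3 + 1 = -2)
(I(90) + 29)/(46788 + H) = (-2 + 29)/(46788 + 5518/7) = 27/(333034/7) = 27*(7/333034) = 189/333034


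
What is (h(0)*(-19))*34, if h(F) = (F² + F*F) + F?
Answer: 0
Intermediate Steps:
h(F) = F + 2*F² (h(F) = (F² + F²) + F = 2*F² + F = F + 2*F²)
(h(0)*(-19))*34 = ((0*(1 + 2*0))*(-19))*34 = ((0*(1 + 0))*(-19))*34 = ((0*1)*(-19))*34 = (0*(-19))*34 = 0*34 = 0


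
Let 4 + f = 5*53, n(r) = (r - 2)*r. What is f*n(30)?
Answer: 219240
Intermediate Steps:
n(r) = r*(-2 + r) (n(r) = (-2 + r)*r = r*(-2 + r))
f = 261 (f = -4 + 5*53 = -4 + 265 = 261)
f*n(30) = 261*(30*(-2 + 30)) = 261*(30*28) = 261*840 = 219240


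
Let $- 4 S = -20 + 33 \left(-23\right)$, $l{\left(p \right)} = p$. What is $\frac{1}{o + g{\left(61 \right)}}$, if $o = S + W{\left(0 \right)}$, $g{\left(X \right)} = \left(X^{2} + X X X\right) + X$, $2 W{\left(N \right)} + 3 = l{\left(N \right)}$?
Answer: $\frac{4}{923825} \approx 4.3298 \cdot 10^{-6}$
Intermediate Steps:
$W{\left(N \right)} = - \frac{3}{2} + \frac{N}{2}$
$g{\left(X \right)} = X + X^{2} + X^{3}$ ($g{\left(X \right)} = \left(X^{2} + X^{2} X\right) + X = \left(X^{2} + X^{3}\right) + X = X + X^{2} + X^{3}$)
$S = \frac{779}{4}$ ($S = - \frac{-20 + 33 \left(-23\right)}{4} = - \frac{-20 - 759}{4} = \left(- \frac{1}{4}\right) \left(-779\right) = \frac{779}{4} \approx 194.75$)
$o = \frac{773}{4}$ ($o = \frac{779}{4} + \left(- \frac{3}{2} + \frac{1}{2} \cdot 0\right) = \frac{779}{4} + \left(- \frac{3}{2} + 0\right) = \frac{779}{4} - \frac{3}{2} = \frac{773}{4} \approx 193.25$)
$\frac{1}{o + g{\left(61 \right)}} = \frac{1}{\frac{773}{4} + 61 \left(1 + 61 + 61^{2}\right)} = \frac{1}{\frac{773}{4} + 61 \left(1 + 61 + 3721\right)} = \frac{1}{\frac{773}{4} + 61 \cdot 3783} = \frac{1}{\frac{773}{4} + 230763} = \frac{1}{\frac{923825}{4}} = \frac{4}{923825}$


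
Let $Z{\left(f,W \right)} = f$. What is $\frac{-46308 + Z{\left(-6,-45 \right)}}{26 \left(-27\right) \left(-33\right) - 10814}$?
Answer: $- \frac{23157}{6176} \approx -3.7495$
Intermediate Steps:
$\frac{-46308 + Z{\left(-6,-45 \right)}}{26 \left(-27\right) \left(-33\right) - 10814} = \frac{-46308 - 6}{26 \left(-27\right) \left(-33\right) - 10814} = - \frac{46314}{\left(-702\right) \left(-33\right) - 10814} = - \frac{46314}{23166 - 10814} = - \frac{46314}{12352} = \left(-46314\right) \frac{1}{12352} = - \frac{23157}{6176}$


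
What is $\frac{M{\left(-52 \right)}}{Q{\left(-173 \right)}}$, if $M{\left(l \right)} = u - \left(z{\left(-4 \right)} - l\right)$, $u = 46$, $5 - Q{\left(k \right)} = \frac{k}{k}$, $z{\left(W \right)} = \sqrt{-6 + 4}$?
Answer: $- \frac{3}{2} - \frac{i \sqrt{2}}{4} \approx -1.5 - 0.35355 i$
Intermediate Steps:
$z{\left(W \right)} = i \sqrt{2}$ ($z{\left(W \right)} = \sqrt{-2} = i \sqrt{2}$)
$Q{\left(k \right)} = 4$ ($Q{\left(k \right)} = 5 - \frac{k}{k} = 5 - 1 = 4$)
$M{\left(l \right)} = 46 + l - i \sqrt{2}$ ($M{\left(l \right)} = 46 - \left(i \sqrt{2} - l\right) = 46 - \left(- l + i \sqrt{2}\right) = 46 + \left(l - i \sqrt{2}\right) = 46 + l - i \sqrt{2}$)
$\frac{M{\left(-52 \right)}}{Q{\left(-173 \right)}} = \frac{46 - 52 - i \sqrt{2}}{4} = \left(-6 - i \sqrt{2}\right) \frac{1}{4} = - \frac{3}{2} - \frac{i \sqrt{2}}{4}$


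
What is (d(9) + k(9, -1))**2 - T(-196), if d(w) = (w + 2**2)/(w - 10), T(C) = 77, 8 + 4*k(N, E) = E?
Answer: 2489/16 ≈ 155.56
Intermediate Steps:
k(N, E) = -2 + E/4
d(w) = (4 + w)/(-10 + w) (d(w) = (w + 4)/(-10 + w) = (4 + w)/(-10 + w))
(d(9) + k(9, -1))**2 - T(-196) = ((4 + 9)/(-10 + 9) + (-2 + (1/4)*(-1)))**2 - 1*77 = (13/(-1) + (-2 - 1/4))**2 - 77 = (-1*13 - 9/4)**2 - 77 = (-13 - 9/4)**2 - 77 = (-61/4)**2 - 77 = 3721/16 - 77 = 2489/16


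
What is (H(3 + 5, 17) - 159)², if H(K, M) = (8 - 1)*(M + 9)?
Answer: 529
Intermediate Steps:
H(K, M) = 63 + 7*M (H(K, M) = 7*(9 + M) = 63 + 7*M)
(H(3 + 5, 17) - 159)² = ((63 + 7*17) - 159)² = ((63 + 119) - 159)² = (182 - 159)² = 23² = 529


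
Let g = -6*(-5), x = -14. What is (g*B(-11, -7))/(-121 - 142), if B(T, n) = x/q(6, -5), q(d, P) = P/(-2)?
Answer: 168/263 ≈ 0.63878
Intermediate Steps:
q(d, P) = -P/2 (q(d, P) = P*(-½) = -P/2)
B(T, n) = -28/5 (B(T, n) = -14/((-½*(-5))) = -14/5/2 = -14*⅖ = -28/5)
g = 30
(g*B(-11, -7))/(-121 - 142) = (30*(-28/5))/(-121 - 142) = -168/(-263) = -168*(-1/263) = 168/263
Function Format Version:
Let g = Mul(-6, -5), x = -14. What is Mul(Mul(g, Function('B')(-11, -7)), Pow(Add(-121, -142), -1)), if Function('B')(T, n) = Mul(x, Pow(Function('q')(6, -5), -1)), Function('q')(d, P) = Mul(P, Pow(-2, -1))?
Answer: Rational(168, 263) ≈ 0.63878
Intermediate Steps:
Function('q')(d, P) = Mul(Rational(-1, 2), P) (Function('q')(d, P) = Mul(P, Rational(-1, 2)) = Mul(Rational(-1, 2), P))
Function('B')(T, n) = Rational(-28, 5) (Function('B')(T, n) = Mul(-14, Pow(Mul(Rational(-1, 2), -5), -1)) = Mul(-14, Pow(Rational(5, 2), -1)) = Mul(-14, Rational(2, 5)) = Rational(-28, 5))
g = 30
Mul(Mul(g, Function('B')(-11, -7)), Pow(Add(-121, -142), -1)) = Mul(Mul(30, Rational(-28, 5)), Pow(Add(-121, -142), -1)) = Mul(-168, Pow(-263, -1)) = Mul(-168, Rational(-1, 263)) = Rational(168, 263)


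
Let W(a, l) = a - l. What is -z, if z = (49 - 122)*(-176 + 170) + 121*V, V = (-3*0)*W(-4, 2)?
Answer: -438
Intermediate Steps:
V = 0 (V = (-3*0)*(-4 - 1*2) = 0*(-4 - 2) = 0*(-6) = 0)
z = 438 (z = (49 - 122)*(-176 + 170) + 121*0 = -73*(-6) + 0 = 438 + 0 = 438)
-z = -1*438 = -438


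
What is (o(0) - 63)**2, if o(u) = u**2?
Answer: 3969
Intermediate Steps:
(o(0) - 63)**2 = (0**2 - 63)**2 = (0 - 63)**2 = (-63)**2 = 3969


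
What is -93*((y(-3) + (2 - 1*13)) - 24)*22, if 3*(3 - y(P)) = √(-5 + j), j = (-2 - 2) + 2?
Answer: 65472 + 682*I*√7 ≈ 65472.0 + 1804.4*I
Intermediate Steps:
j = -2 (j = -4 + 2 = -2)
y(P) = 3 - I*√7/3 (y(P) = 3 - √(-5 - 2)/3 = 3 - I*√7/3)
-93*((y(-3) + (2 - 1*13)) - 24)*22 = -93*(((3 - I*√7/3) + (2 - 1*13)) - 24)*22 = -93*(((3 - I*√7/3) + (2 - 13)) - 24)*22 = -93*(((3 - I*√7/3) - 11) - 24)*22 = -93*((-8 - I*√7/3) - 24)*22 = -93*(-32 - I*√7/3)*22 = (2976 + 31*I*√7)*22 = 65472 + 682*I*√7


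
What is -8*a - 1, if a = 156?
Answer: -1249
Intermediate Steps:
-8*a - 1 = -8*156 - 1 = -1248 - 1 = -1249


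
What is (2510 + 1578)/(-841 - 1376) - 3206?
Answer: -7111790/2217 ≈ -3207.8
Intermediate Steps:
(2510 + 1578)/(-841 - 1376) - 3206 = 4088/(-2217) - 3206 = 4088*(-1/2217) - 3206 = -4088/2217 - 3206 = -7111790/2217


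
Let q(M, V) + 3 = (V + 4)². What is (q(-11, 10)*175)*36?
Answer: 1215900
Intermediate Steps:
q(M, V) = -3 + (4 + V)² (q(M, V) = -3 + (V + 4)² = -3 + (4 + V)²)
(q(-11, 10)*175)*36 = ((-3 + (4 + 10)²)*175)*36 = ((-3 + 14²)*175)*36 = ((-3 + 196)*175)*36 = (193*175)*36 = 33775*36 = 1215900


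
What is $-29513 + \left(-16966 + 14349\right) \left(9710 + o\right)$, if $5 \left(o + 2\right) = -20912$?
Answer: $- \frac{72450041}{5} \approx -1.449 \cdot 10^{7}$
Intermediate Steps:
$o = - \frac{20922}{5}$ ($o = -2 + \frac{1}{5} \left(-20912\right) = -2 - \frac{20912}{5} = - \frac{20922}{5} \approx -4184.4$)
$-29513 + \left(-16966 + 14349\right) \left(9710 + o\right) = -29513 + \left(-16966 + 14349\right) \left(9710 - \frac{20922}{5}\right) = -29513 - \frac{72302476}{5} = - \frac{72450041}{5}$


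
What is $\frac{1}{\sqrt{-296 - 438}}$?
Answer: $- \frac{i \sqrt{734}}{734} \approx - 0.036911 i$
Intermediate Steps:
$\frac{1}{\sqrt{-296 - 438}} = \frac{1}{\sqrt{-734}} = \frac{1}{i \sqrt{734}} = - \frac{i \sqrt{734}}{734}$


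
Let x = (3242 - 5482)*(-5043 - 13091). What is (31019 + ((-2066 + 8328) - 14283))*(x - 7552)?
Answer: 934008758784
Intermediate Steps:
x = 40620160 (x = -2240*(-18134) = 40620160)
(31019 + ((-2066 + 8328) - 14283))*(x - 7552) = (31019 + ((-2066 + 8328) - 14283))*(40620160 - 7552) = (31019 + (6262 - 14283))*40612608 = (31019 - 8021)*40612608 = 22998*40612608 = 934008758784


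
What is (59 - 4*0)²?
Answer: 3481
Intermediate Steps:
(59 - 4*0)² = (59 + 0)² = 59² = 3481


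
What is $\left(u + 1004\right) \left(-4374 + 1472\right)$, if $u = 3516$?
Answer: $-13117040$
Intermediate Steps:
$\left(u + 1004\right) \left(-4374 + 1472\right) = \left(3516 + 1004\right) \left(-4374 + 1472\right) = 4520 \left(-2902\right) = -13117040$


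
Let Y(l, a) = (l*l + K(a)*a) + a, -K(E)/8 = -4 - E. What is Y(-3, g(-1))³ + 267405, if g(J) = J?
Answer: 263309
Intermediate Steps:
K(E) = 32 + 8*E (K(E) = -8*(-4 - E) = 32 + 8*E)
Y(l, a) = a + l² + a*(32 + 8*a) (Y(l, a) = (l*l + (32 + 8*a)*a) + a = (l² + a*(32 + 8*a)) + a = a + l² + a*(32 + 8*a))
Y(-3, g(-1))³ + 267405 = (-1 + (-3)² + 8*(-1)*(4 - 1))³ + 267405 = (-1 + 9 + 8*(-1)*3)³ + 267405 = (-1 + 9 - 24)³ + 267405 = (-16)³ + 267405 = -4096 + 267405 = 263309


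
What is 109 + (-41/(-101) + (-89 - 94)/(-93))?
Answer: 348711/3131 ≈ 111.37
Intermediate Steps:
109 + (-41/(-101) + (-89 - 94)/(-93)) = 109 + (-41*(-1/101) - 183*(-1/93)) = 109 + (41/101 + 61/31) = 109 + 7432/3131 = 348711/3131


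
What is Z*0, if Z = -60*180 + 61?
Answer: 0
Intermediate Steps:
Z = -10739 (Z = -10800 + 61 = -10739)
Z*0 = -10739*0 = 0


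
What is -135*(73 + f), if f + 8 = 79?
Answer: -19440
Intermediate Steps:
f = 71 (f = -8 + 79 = 71)
-135*(73 + f) = -135*(73 + 71) = -135*144 = -19440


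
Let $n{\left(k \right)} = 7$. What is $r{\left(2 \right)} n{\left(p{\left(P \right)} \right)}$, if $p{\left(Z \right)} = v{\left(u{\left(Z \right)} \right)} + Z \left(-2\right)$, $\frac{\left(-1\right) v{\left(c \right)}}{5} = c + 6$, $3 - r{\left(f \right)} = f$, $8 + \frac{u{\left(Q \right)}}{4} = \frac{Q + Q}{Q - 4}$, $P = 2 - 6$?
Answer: $7$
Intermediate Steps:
$P = -4$ ($P = 2 - 6 = -4$)
$u{\left(Q \right)} = -32 + \frac{8 Q}{-4 + Q}$ ($u{\left(Q \right)} = -32 + 4 \frac{Q + Q}{Q - 4} = -32 + 4 \frac{2 Q}{-4 + Q} = -32 + \frac{8 Q}{-4 + Q}$)
$r{\left(f \right)} = 3 - f$
$v{\left(c \right)} = -30 - 5 c$ ($v{\left(c \right)} = - 5 \left(c + 6\right) = - 5 \left(6 + c\right) = -30 - 5 c$)
$p{\left(Z \right)} = -30 - 2 Z - \frac{40 \left(16 - 3 Z\right)}{-4 + Z}$ ($p{\left(Z \right)} = \left(-30 - 5 \frac{8 \left(16 - 3 Z\right)}{-4 + Z}\right) + Z \left(-2\right) = \left(-30 - \frac{40 \left(16 - 3 Z\right)}{-4 + Z}\right) - 2 Z = -30 - 2 Z - \frac{40 \left(16 - 3 Z\right)}{-4 + Z}$)
$r{\left(2 \right)} n{\left(p{\left(P \right)} \right)} = \left(3 - 2\right) 7 = 1 \cdot 7 = 7$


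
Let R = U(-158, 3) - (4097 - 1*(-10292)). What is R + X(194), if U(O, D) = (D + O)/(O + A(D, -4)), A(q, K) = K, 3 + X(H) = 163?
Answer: -2304943/162 ≈ -14228.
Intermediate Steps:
X(H) = 160 (X(H) = -3 + 163 = 160)
U(O, D) = (D + O)/(-4 + O) (U(O, D) = (D + O)/(O - 4) = (D + O)/(-4 + O))
R = -2330863/162 (R = (3 - 158)/(-4 - 158) - (4097 - 1*(-10292)) = -155/(-162) - (4097 + 10292) = -1/162*(-155) - 1*14389 = 155/162 - 14389 = -2330863/162 ≈ -14388.)
R + X(194) = -2330863/162 + 160 = -2304943/162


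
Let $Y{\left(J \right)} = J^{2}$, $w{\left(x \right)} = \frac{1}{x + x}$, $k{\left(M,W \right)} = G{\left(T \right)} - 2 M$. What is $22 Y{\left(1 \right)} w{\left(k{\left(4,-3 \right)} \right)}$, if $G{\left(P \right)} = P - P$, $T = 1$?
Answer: $- \frac{11}{8} \approx -1.375$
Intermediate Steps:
$G{\left(P \right)} = 0$
$k{\left(M,W \right)} = - 2 M$ ($k{\left(M,W \right)} = 0 - 2 M = - 2 M$)
$w{\left(x \right)} = \frac{1}{2 x}$
$22 Y{\left(1 \right)} w{\left(k{\left(4,-3 \right)} \right)} = 22 \cdot 1^{2} \frac{1}{2 \left(\left(-2\right) 4\right)} = 22 \cdot 1 \frac{1}{2 \left(-8\right)} = 22 \cdot \frac{1}{2} \left(- \frac{1}{8}\right) = 22 \left(- \frac{1}{16}\right) = - \frac{11}{8}$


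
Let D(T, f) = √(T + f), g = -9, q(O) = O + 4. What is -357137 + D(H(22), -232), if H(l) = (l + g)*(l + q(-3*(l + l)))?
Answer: -357137 + I*√1610 ≈ -3.5714e+5 + 40.125*I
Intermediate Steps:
q(O) = 4 + O
H(l) = (-9 + l)*(4 - 5*l) (H(l) = (l - 9)*(l + (4 - 3*(l + l))) = (-9 + l)*(l + (4 - 6*l)) = (-9 + l)*(4 - 5*l))
-357137 + D(H(22), -232) = -357137 + √((-36 - 5*22² + 49*22) - 232) = -357137 + √((-36 - 5*484 + 1078) - 232) = -357137 + √((-36 - 2420 + 1078) - 232) = -357137 + √(-1378 - 232) = -357137 + √(-1610) = -357137 + I*√1610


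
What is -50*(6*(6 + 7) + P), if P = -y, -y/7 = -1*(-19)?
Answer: -10550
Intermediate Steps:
y = -133 (y = -(-7)*(-19) = -7*19 = -133)
P = 133 (P = -1*(-133) = 133)
-50*(6*(6 + 7) + P) = -50*(6*(6 + 7) + 133) = -50*(6*13 + 133) = -50*(78 + 133) = -50*211 = -10550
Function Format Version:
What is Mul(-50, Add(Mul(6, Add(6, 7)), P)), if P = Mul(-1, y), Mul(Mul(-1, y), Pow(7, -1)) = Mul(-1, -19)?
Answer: -10550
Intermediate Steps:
y = -133 (y = Mul(-7, Mul(-1, -19)) = Mul(-7, 19) = -133)
P = 133 (P = Mul(-1, -133) = 133)
Mul(-50, Add(Mul(6, Add(6, 7)), P)) = Mul(-50, Add(Mul(6, Add(6, 7)), 133)) = Mul(-50, Add(Mul(6, 13), 133)) = Mul(-50, Add(78, 133)) = Mul(-50, 211) = -10550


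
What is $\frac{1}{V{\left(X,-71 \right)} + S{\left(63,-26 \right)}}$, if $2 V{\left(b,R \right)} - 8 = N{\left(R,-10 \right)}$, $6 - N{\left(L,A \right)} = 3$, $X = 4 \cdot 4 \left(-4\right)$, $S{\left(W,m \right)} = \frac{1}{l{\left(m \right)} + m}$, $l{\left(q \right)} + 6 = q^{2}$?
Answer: $\frac{644}{3543} \approx 0.18177$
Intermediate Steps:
$l{\left(q \right)} = -6 + q^{2}$
$S{\left(W,m \right)} = \frac{1}{-6 + m + m^{2}}$ ($S{\left(W,m \right)} = \frac{1}{\left(-6 + m^{2}\right) + m} = \frac{1}{-6 + m + m^{2}}$)
$X = -64$ ($X = 16 \left(-4\right) = -64$)
$N{\left(L,A \right)} = 3$ ($N{\left(L,A \right)} = 6 - 3 = 3$)
$V{\left(b,R \right)} = \frac{11}{2}$ ($V{\left(b,R \right)} = 4 + \frac{1}{2} \cdot 3 = 4 + \frac{3}{2} = \frac{11}{2}$)
$\frac{1}{V{\left(X,-71 \right)} + S{\left(63,-26 \right)}} = \frac{1}{\frac{11}{2} + \frac{1}{-6 - 26 + \left(-26\right)^{2}}} = \frac{1}{\frac{11}{2} + \frac{1}{-6 - 26 + 676}} = \frac{1}{\frac{11}{2} + \frac{1}{644}} = \frac{1}{\frac{3543}{644}} = \frac{644}{3543}$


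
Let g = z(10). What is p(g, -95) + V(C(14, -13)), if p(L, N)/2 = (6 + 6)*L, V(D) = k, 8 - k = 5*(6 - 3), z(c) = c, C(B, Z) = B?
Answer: 233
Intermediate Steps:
g = 10
k = -7 (k = 8 - 5*(6 - 3) = 8 - 5*3 = 8 - 1*15 = 8 - 15 = -7)
V(D) = -7
p(L, N) = 24*L (p(L, N) = 2*((6 + 6)*L) = 2*(12*L) = 24*L)
p(g, -95) + V(C(14, -13)) = 24*10 - 7 = 240 - 7 = 233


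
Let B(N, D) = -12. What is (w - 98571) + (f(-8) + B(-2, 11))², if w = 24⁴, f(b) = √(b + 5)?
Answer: 233346 - 24*I*√3 ≈ 2.3335e+5 - 41.569*I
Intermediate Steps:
f(b) = √(5 + b)
w = 331776
(w - 98571) + (f(-8) + B(-2, 11))² = (331776 - 98571) + (√(5 - 8) - 12)² = 233205 + (√(-3) - 12)² = 233205 + (I*√3 - 12)² = 233205 + (-12 + I*√3)²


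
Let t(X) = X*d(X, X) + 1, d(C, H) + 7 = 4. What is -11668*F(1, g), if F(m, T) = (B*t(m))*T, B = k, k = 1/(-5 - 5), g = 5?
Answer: -11668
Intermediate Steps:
d(C, H) = -3 (d(C, H) = -7 + 4 = -3)
t(X) = 1 - 3*X (t(X) = X*(-3) + 1 = -3*X + 1 = 1 - 3*X)
k = -⅒ (k = 1/(-10) = -⅒ ≈ -0.10000)
B = -⅒ ≈ -0.10000
F(m, T) = T*(-⅒ + 3*m/10) (F(m, T) = (-(1 - 3*m)/10)*T = (-⅒ + 3*m/10)*T = T*(-⅒ + 3*m/10))
-11668*F(1, g) = -5834*5*(-1 + 3*1)/5 = -5834*5*(-1 + 3)/5 = -5834*5*2/5 = -11668*1 = -11668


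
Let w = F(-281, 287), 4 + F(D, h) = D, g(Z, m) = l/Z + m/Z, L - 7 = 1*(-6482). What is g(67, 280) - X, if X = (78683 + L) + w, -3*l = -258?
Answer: -4818475/67 ≈ -71918.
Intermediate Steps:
l = 86 (l = -⅓*(-258) = 86)
L = -6475 (L = 7 + 1*(-6482) = 7 - 6482 = -6475)
g(Z, m) = 86/Z + m/Z
F(D, h) = -4 + D
w = -285 (w = -4 - 281 = -285)
X = 71923 (X = (78683 - 6475) - 285 = 72208 - 285 = 71923)
g(67, 280) - X = (86 + 280)/67 - 1*71923 = (1/67)*366 - 71923 = 366/67 - 71923 = -4818475/67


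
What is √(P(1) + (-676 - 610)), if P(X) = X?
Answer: I*√1285 ≈ 35.847*I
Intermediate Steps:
√(P(1) + (-676 - 610)) = √(1 + (-676 - 610)) = √(1 - 1286) = √(-1285) = I*√1285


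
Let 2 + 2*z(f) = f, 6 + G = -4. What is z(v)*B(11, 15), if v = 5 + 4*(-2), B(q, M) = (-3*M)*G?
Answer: -1125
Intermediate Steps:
G = -10 (G = -6 - 4 = -10)
B(q, M) = 30*M (B(q, M) = -3*M*(-10) = 30*M)
v = -3 (v = 5 - 8 = -3)
z(f) = -1 + f/2
z(v)*B(11, 15) = (-1 + (½)*(-3))*(30*15) = (-1 - 3/2)*450 = -5/2*450 = -1125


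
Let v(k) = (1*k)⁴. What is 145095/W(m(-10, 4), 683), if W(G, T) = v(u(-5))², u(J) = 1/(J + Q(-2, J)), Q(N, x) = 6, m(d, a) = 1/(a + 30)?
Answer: 145095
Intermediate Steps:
m(d, a) = 1/(30 + a)
u(J) = 1/(6 + J) (u(J) = 1/(J + 6) = 1/(6 + J))
v(k) = k⁴
W(G, T) = 1 (W(G, T) = ((1/(6 - 5))⁴)² = ((1/1)⁴)² = (1⁴)² = 1² = 1)
145095/W(m(-10, 4), 683) = 145095/1 = 145095*1 = 145095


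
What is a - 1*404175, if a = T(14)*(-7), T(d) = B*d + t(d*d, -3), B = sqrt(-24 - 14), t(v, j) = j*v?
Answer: -400059 - 98*I*sqrt(38) ≈ -4.0006e+5 - 604.11*I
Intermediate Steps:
B = I*sqrt(38) (B = sqrt(-38) = I*sqrt(38) ≈ 6.1644*I)
T(d) = -3*d**2 + I*d*sqrt(38) (T(d) = (I*sqrt(38))*d - 3*d*d = I*d*sqrt(38) - 3*d**2 = -3*d**2 + I*d*sqrt(38))
a = 4116 - 98*I*sqrt(38) (a = (14*(-3*14 + I*sqrt(38)))*(-7) = (14*(-42 + I*sqrt(38)))*(-7) = (-588 + 14*I*sqrt(38))*(-7) = 4116 - 98*I*sqrt(38) ≈ 4116.0 - 604.11*I)
a - 1*404175 = (4116 - 98*I*sqrt(38)) - 1*404175 = (4116 - 98*I*sqrt(38)) - 404175 = -400059 - 98*I*sqrt(38)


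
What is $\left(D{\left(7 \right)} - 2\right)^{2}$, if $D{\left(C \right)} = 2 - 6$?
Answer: $36$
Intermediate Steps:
$D{\left(C \right)} = -4$ ($D{\left(C \right)} = 2 - 6 = -4$)
$\left(D{\left(7 \right)} - 2\right)^{2} = \left(-4 - 2\right)^{2} = \left(-6\right)^{2} = 36$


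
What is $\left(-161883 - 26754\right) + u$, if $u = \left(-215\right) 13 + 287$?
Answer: $-191145$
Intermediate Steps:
$u = -2508$ ($u = -2795 + 287 = -2508$)
$\left(-161883 - 26754\right) + u = \left(-161883 - 26754\right) - 2508 = -188637 - 2508 = -191145$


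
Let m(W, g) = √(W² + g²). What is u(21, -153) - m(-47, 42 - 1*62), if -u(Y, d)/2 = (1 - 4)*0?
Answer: -√2609 ≈ -51.078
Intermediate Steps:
u(Y, d) = 0 (u(Y, d) = -2*(1 - 4)*0 = -(-6)*0 = -2*0 = 0)
u(21, -153) - m(-47, 42 - 1*62) = 0 - √((-47)² + (42 - 1*62)²) = 0 - √(2209 + (42 - 62)²) = 0 - √(2209 + (-20)²) = 0 - √(2209 + 400) = 0 - √2609 = -√2609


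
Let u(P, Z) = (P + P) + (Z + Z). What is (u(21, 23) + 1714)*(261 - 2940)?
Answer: -4827558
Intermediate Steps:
u(P, Z) = 2*P + 2*Z
(u(21, 23) + 1714)*(261 - 2940) = ((2*21 + 2*23) + 1714)*(261 - 2940) = ((42 + 46) + 1714)*(-2679) = (88 + 1714)*(-2679) = 1802*(-2679) = -4827558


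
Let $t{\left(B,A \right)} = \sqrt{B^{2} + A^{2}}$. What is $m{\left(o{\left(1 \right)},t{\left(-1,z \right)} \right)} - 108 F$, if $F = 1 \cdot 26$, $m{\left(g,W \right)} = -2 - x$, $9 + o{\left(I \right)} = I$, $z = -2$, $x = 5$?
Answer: $-2815$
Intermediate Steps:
$t{\left(B,A \right)} = \sqrt{A^{2} + B^{2}}$
$o{\left(I \right)} = -9 + I$
$m{\left(g,W \right)} = -7$ ($m{\left(g,W \right)} = -2 - 5 = -7$)
$F = 26$
$m{\left(o{\left(1 \right)},t{\left(-1,z \right)} \right)} - 108 F = -7 - 2808 = -2815$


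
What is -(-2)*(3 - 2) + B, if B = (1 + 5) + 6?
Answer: 14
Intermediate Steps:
B = 12 (B = 6 + 6 = 12)
-(-2)*(3 - 2) + B = -(-2)*(3 - 2) + 12 = -(-2) + 12 = -1*(-2) + 12 = 2 + 12 = 14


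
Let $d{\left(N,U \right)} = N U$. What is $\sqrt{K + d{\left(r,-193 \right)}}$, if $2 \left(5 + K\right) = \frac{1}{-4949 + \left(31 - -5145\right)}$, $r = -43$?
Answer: $\frac{\sqrt{1709526558}}{454} \approx 91.071$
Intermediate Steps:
$K = - \frac{2269}{454}$ ($K = -5 + \frac{1}{2 \left(-4949 + \left(31 - -5145\right)\right)} = -5 + \frac{1}{2 \left(-4949 + \left(31 + 5145\right)\right)} = -5 + \frac{1}{2 \left(-4949 + 5176\right)} = -5 + \frac{1}{2 \cdot 227} = -5 + \frac{1}{2} \cdot \frac{1}{227} = -5 + \frac{1}{454} = - \frac{2269}{454} \approx -4.9978$)
$\sqrt{K + d{\left(r,-193 \right)}} = \sqrt{- \frac{2269}{454} - -8299} = \sqrt{- \frac{2269}{454} + 8299} = \sqrt{\frac{3765477}{454}} = \frac{\sqrt{1709526558}}{454}$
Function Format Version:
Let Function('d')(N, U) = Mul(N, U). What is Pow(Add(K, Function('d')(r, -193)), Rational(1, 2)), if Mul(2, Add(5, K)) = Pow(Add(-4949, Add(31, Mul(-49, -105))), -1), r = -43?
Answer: Mul(Rational(1, 454), Pow(1709526558, Rational(1, 2))) ≈ 91.071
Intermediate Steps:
K = Rational(-2269, 454) (K = Add(-5, Mul(Rational(1, 2), Pow(Add(-4949, Add(31, Mul(-49, -105))), -1))) = Add(-5, Mul(Rational(1, 2), Pow(Add(-4949, Add(31, 5145)), -1))) = Add(-5, Mul(Rational(1, 2), Pow(Add(-4949, 5176), -1))) = Add(-5, Mul(Rational(1, 2), Pow(227, -1))) = Add(-5, Mul(Rational(1, 2), Rational(1, 227))) = Add(-5, Rational(1, 454)) = Rational(-2269, 454) ≈ -4.9978)
Pow(Add(K, Function('d')(r, -193)), Rational(1, 2)) = Pow(Add(Rational(-2269, 454), Mul(-43, -193)), Rational(1, 2)) = Pow(Add(Rational(-2269, 454), 8299), Rational(1, 2)) = Pow(Rational(3765477, 454), Rational(1, 2)) = Mul(Rational(1, 454), Pow(1709526558, Rational(1, 2)))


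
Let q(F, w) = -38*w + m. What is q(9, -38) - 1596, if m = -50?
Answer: -202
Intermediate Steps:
q(F, w) = -50 - 38*w (q(F, w) = -38*w - 50 = -50 - 38*w)
q(9, -38) - 1596 = (-50 - 38*(-38)) - 1596 = (-50 + 1444) - 1596 = 1394 - 1596 = -202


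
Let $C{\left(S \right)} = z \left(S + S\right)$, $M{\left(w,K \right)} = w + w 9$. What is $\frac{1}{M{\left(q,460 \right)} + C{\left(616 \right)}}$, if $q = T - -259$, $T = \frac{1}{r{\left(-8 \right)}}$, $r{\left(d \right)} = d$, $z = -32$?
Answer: $- \frac{4}{147341} \approx -2.7148 \cdot 10^{-5}$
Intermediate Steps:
$T = - \frac{1}{8}$ ($T = \frac{1}{-8} = - \frac{1}{8} \approx -0.125$)
$q = \frac{2071}{8}$ ($q = - \frac{1}{8} - -259 = - \frac{1}{8} + 259 = \frac{2071}{8} \approx 258.88$)
$M{\left(w,K \right)} = 10 w$ ($M{\left(w,K \right)} = w + 9 w = 10 w$)
$C{\left(S \right)} = - 64 S$ ($C{\left(S \right)} = - 32 \left(S + S\right) = - 32 \cdot 2 S = - 64 S$)
$\frac{1}{M{\left(q,460 \right)} + C{\left(616 \right)}} = \frac{1}{10 \cdot \frac{2071}{8} - 39424} = \frac{1}{\frac{10355}{4} - 39424} = \frac{1}{- \frac{147341}{4}} = - \frac{4}{147341}$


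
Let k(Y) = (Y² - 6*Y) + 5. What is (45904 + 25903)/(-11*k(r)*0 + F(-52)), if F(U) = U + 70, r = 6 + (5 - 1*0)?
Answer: 71807/18 ≈ 3989.3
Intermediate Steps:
r = 11 (r = 6 + (5 + 0) = 6 + 5 = 11)
k(Y) = 5 + Y² - 6*Y
F(U) = 70 + U
(45904 + 25903)/(-11*k(r)*0 + F(-52)) = (45904 + 25903)/(-11*(5 + 11² - 6*11)*0 + (70 - 52)) = 71807/(-11*(5 + 121 - 66)*0 + 18) = 71807/(-11*60*0 + 18) = 71807/(-660*0 + 18) = 71807/(0 + 18) = 71807/18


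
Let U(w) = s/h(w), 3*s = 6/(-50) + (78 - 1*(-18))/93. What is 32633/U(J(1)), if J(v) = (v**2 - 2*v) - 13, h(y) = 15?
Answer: 1138075875/707 ≈ 1.6097e+6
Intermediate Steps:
J(v) = -13 + v**2 - 2*v
s = 707/2325 (s = (6/(-50) + (78 - 1*(-18))/93)/3 = (6*(-1/50) + (78 + 18)*(1/93))/3 = (-3/25 + 96*(1/93))/3 = (-3/25 + 32/31)/3 = (1/3)*(707/775) = 707/2325 ≈ 0.30409)
U(w) = 707/34875 (U(w) = (707/2325)/15 = (707/2325)*(1/15) = 707/34875)
32633/U(J(1)) = 32633/(707/34875) = 32633*(34875/707) = 1138075875/707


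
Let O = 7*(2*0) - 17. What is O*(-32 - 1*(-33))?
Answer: -17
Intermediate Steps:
O = -17 (O = 7*0 - 17 = 0 - 17 = -17)
O*(-32 - 1*(-33)) = -17*(-32 - 1*(-33)) = -17*(-32 + 33) = -17*1 = -17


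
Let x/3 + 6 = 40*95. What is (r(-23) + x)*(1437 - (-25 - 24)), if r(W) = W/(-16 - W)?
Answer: 118361386/7 ≈ 1.6909e+7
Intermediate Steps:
x = 11382 (x = -18 + 3*(40*95) = -18 + 3*3800 = -18 + 11400 = 11382)
(r(-23) + x)*(1437 - (-25 - 24)) = (-1*(-23)/(16 - 23) + 11382)*(1437 - (-25 - 24)) = (-1*(-23)/(-7) + 11382)*(1437 - 1*(-49)) = (-1*(-23)*(-1/7) + 11382)*(1437 + 49) = (-23/7 + 11382)*1486 = (79651/7)*1486 = 118361386/7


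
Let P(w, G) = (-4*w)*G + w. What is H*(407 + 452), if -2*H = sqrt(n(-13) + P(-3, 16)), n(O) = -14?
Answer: -4295*sqrt(7)/2 ≈ -5681.8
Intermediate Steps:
P(w, G) = w - 4*G*w (P(w, G) = -4*G*w + w = w - 4*G*w)
H = -5*sqrt(7)/2 (H = -sqrt(-14 - 3*(1 - 4*16))/2 = -sqrt(-14 - 3*(1 - 64))/2 = -sqrt(-14 - 3*(-63))/2 = -sqrt(-14 + 189)/2 = -5*sqrt(7)/2 ≈ -6.6144)
H*(407 + 452) = (-5*sqrt(7)/2)*(407 + 452) = -5*sqrt(7)/2*859 = -4295*sqrt(7)/2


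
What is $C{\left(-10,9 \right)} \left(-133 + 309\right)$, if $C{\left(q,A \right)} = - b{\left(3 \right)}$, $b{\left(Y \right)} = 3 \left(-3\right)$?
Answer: $1584$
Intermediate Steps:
$b{\left(Y \right)} = -9$
$C{\left(q,A \right)} = 9$ ($C{\left(q,A \right)} = \left(-1\right) \left(-9\right) = 9$)
$C{\left(-10,9 \right)} \left(-133 + 309\right) = 9 \left(-133 + 309\right) = 9 \cdot 176 = 1584$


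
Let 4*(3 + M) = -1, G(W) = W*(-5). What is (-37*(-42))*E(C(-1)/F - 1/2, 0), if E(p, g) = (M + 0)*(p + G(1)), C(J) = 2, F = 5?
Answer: 515151/20 ≈ 25758.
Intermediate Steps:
G(W) = -5*W
M = -13/4 (M = -3 + (¼)*(-1) = -3 - ¼ = -13/4 ≈ -3.2500)
E(p, g) = 65/4 - 13*p/4 (E(p, g) = (-13/4 + 0)*(p - 5*1) = -13*(p - 5)/4 = -13*(-5 + p)/4 = 65/4 - 13*p/4)
(-37*(-42))*E(C(-1)/F - 1/2, 0) = (-37*(-42))*(65/4 - 13*(2/5 - 1/2)/4) = 1554*(65/4 - 13*(2*(⅕) - 1*½)/4) = 1554*(65/4 - 13*(⅖ - ½)/4) = 1554*(65/4 - 13/4*(-⅒)) = 1554*(65/4 + 13/40) = 1554*(663/40) = 515151/20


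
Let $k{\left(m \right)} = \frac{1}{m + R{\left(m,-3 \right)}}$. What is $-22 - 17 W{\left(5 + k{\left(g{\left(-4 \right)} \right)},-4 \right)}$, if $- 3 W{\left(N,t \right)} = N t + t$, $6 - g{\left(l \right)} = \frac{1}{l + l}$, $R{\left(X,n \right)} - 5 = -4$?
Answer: $- \frac{27562}{171} \approx -161.18$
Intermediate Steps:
$R{\left(X,n \right)} = 1$ ($R{\left(X,n \right)} = 5 - 4 = 1$)
$g{\left(l \right)} = 6 - \frac{1}{2 l}$ ($g{\left(l \right)} = 6 - \frac{1}{l + l} = 6 - \frac{1}{2 l}$)
$k{\left(m \right)} = \frac{1}{1 + m}$ ($k{\left(m \right)} = \frac{1}{m + 1} = \frac{1}{1 + m}$)
$W{\left(N,t \right)} = - \frac{t}{3} - \frac{N t}{3}$ ($W{\left(N,t \right)} = - \frac{N t + t}{3} = - \frac{t + N t}{3} = - \frac{t}{3} - \frac{N t}{3}$)
$-22 - 17 W{\left(5 + k{\left(g{\left(-4 \right)} \right)},-4 \right)} = -22 - 17 \left(\left(- \frac{1}{3}\right) \left(-4\right) \left(1 + \left(5 + \frac{1}{1 + \left(6 - \frac{1}{2 \left(-4\right)}\right)}\right)\right)\right) = -22 - 17 \left(\left(- \frac{1}{3}\right) \left(-4\right) \left(1 + \left(5 + \frac{1}{1 + \left(6 - - \frac{1}{8}\right)}\right)\right)\right) = -22 - 17 \left(\left(- \frac{1}{3}\right) \left(-4\right) \left(1 + \left(5 + \frac{1}{1 + \left(6 + \frac{1}{8}\right)}\right)\right)\right) = -22 - 17 \left(\left(- \frac{1}{3}\right) \left(-4\right) \left(1 + \left(5 + \frac{1}{1 + \frac{49}{8}}\right)\right)\right) = -22 - 17 \left(\left(- \frac{1}{3}\right) \left(-4\right) \left(1 + \left(5 + \frac{1}{\frac{57}{8}}\right)\right)\right) = -22 - 17 \left(\left(- \frac{1}{3}\right) \left(-4\right) \left(1 + \left(5 + \frac{8}{57}\right)\right)\right) = -22 - 17 \left(\left(- \frac{1}{3}\right) \left(-4\right) \left(1 + \frac{293}{57}\right)\right) = -22 - 17 \left(\left(- \frac{1}{3}\right) \left(-4\right) \frac{350}{57}\right) = -22 - \frac{23800}{171} = - \frac{27562}{171}$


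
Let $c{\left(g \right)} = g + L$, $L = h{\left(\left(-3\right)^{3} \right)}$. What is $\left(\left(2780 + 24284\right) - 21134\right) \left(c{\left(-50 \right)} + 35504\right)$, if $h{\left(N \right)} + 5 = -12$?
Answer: $210141410$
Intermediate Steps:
$h{\left(N \right)} = -17$ ($h{\left(N \right)} = -5 - 12 = -17$)
$L = -17$
$c{\left(g \right)} = -17 + g$ ($c{\left(g \right)} = g - 17 = -17 + g$)
$\left(\left(2780 + 24284\right) - 21134\right) \left(c{\left(-50 \right)} + 35504\right) = \left(\left(2780 + 24284\right) - 21134\right) \left(\left(-17 - 50\right) + 35504\right) = \left(27064 - 21134\right) \left(-67 + 35504\right) = 5930 \cdot 35437 = 210141410$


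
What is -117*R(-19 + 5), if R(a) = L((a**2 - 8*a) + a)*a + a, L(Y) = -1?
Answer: 0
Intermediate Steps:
R(a) = 0 (R(a) = -a + a = 0)
-117*R(-19 + 5) = -117*0 = 0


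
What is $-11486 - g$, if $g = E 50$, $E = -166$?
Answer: $-3186$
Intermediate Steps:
$g = -8300$ ($g = \left(-166\right) 50 = -8300$)
$-11486 - g = -11486 - -8300 = -11486 + 8300 = -3186$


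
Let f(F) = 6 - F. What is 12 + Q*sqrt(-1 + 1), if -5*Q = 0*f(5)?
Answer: 12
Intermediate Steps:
Q = 0 (Q = -0*(6 - 1*5) = -0*(6 - 5) = -0 = -1/5*0 = 0)
12 + Q*sqrt(-1 + 1) = 12 + 0*sqrt(-1 + 1) = 12 + 0*sqrt(0) = 12 + 0*0 = 12 + 0 = 12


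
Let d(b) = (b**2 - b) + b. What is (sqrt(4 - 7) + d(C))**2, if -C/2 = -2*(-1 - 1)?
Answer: (64 + I*sqrt(3))**2 ≈ 4093.0 + 221.7*I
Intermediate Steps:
C = -8 (C = -(-4)*(-1 - 1) = -(-4)*(-2) = -2*4 = -8)
d(b) = b**2
(sqrt(4 - 7) + d(C))**2 = (sqrt(4 - 7) + (-8)**2)**2 = (sqrt(-3) + 64)**2 = (I*sqrt(3) + 64)**2 = (64 + I*sqrt(3))**2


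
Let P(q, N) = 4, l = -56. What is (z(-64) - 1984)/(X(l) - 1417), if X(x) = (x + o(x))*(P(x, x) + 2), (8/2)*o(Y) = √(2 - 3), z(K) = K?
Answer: 14360576/12292045 + 12288*I/12292045 ≈ 1.1683 + 0.00099967*I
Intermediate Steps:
o(Y) = I/4 (o(Y) = √(2 - 3)/4 = √(-1)/4 = I/4)
X(x) = 6*x + 3*I/2 (X(x) = (x + I/4)*(4 + 2) = (x + I/4)*6 = 6*x + 3*I/2)
(z(-64) - 1984)/(X(l) - 1417) = (-64 - 1984)/((6*(-56) + 3*I/2) - 1417) = -2048/((-336 + 3*I/2) - 1417) = -2048*4*(-1753 - 3*I/2)/12292045 = -8192*(-1753 - 3*I/2)/12292045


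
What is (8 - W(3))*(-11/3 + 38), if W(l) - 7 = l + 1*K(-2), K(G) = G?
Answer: 0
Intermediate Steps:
W(l) = 5 + l (W(l) = 7 + (l + 1*(-2)) = 7 + (l - 2) = 7 + (-2 + l) = 5 + l)
(8 - W(3))*(-11/3 + 38) = (8 - (5 + 3))*(-11/3 + 38) = (8 - 1*8)*(-11*⅓ + 38) = (8 - 8)*(-11/3 + 38) = 0*(103/3) = 0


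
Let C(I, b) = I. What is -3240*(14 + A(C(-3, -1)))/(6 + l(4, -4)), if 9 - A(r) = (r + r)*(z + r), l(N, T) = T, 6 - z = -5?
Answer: -115020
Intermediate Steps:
z = 11 (z = 6 - 1*(-5) = 6 + 5 = 11)
A(r) = 9 - 2*r*(11 + r) (A(r) = 9 - (r + r)*(11 + r) = 9 - 2*r*(11 + r))
-3240*(14 + A(C(-3, -1)))/(6 + l(4, -4)) = -3240*(14 + (9 - 22*(-3) - 2*(-3)²))/(6 - 4) = -3240*(14 + (9 + 66 - 2*9))/2 = -3240*(14 + (9 + 66 - 18))/2 = -3240*(14 + 57)/2 = -230040/2 = -3240*71/2 = -115020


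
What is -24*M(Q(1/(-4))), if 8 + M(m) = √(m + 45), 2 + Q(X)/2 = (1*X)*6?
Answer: 192 - 24*√38 ≈ 44.054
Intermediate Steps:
Q(X) = -4 + 12*X (Q(X) = -4 + 2*((1*X)*6) = -4 + 2*(X*6) = -4 + 2*(6*X) = -4 + 12*X)
M(m) = -8 + √(45 + m) (M(m) = -8 + √(m + 45) = -8 + √(45 + m))
-24*M(Q(1/(-4))) = -24*(-8 + √(45 + (-4 + 12*(1/(-4))))) = -24*(-8 + √(45 + (-4 + 12*(1*(-¼))))) = -24*(-8 + √(45 + (-4 + 12*(-¼)))) = -24*(-8 + √(45 + (-4 - 3))) = -24*(-8 + √(45 - 7)) = -24*(-8 + √38) = 192 - 24*√38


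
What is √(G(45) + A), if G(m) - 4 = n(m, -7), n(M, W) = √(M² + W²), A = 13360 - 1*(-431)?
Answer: √(13795 + √2074) ≈ 117.65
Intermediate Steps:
A = 13791 (A = 13360 + 431 = 13791)
G(m) = 4 + √(49 + m²) (G(m) = 4 + √(m² + (-7)²) = 4 + √(m² + 49) = 4 + √(49 + m²))
√(G(45) + A) = √((4 + √(49 + 45²)) + 13791) = √((4 + √(49 + 2025)) + 13791) = √((4 + √2074) + 13791) = √(13795 + √2074)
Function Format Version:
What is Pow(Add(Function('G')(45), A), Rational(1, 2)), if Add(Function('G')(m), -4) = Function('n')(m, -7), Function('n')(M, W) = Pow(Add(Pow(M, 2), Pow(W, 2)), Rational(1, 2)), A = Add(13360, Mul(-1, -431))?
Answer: Pow(Add(13795, Pow(2074, Rational(1, 2))), Rational(1, 2)) ≈ 117.65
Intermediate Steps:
A = 13791 (A = Add(13360, 431) = 13791)
Function('G')(m) = Add(4, Pow(Add(49, Pow(m, 2)), Rational(1, 2))) (Function('G')(m) = Add(4, Pow(Add(Pow(m, 2), Pow(-7, 2)), Rational(1, 2))) = Add(4, Pow(Add(Pow(m, 2), 49), Rational(1, 2))) = Add(4, Pow(Add(49, Pow(m, 2)), Rational(1, 2))))
Pow(Add(Function('G')(45), A), Rational(1, 2)) = Pow(Add(Add(4, Pow(Add(49, Pow(45, 2)), Rational(1, 2))), 13791), Rational(1, 2)) = Pow(Add(Add(4, Pow(Add(49, 2025), Rational(1, 2))), 13791), Rational(1, 2)) = Pow(Add(Add(4, Pow(2074, Rational(1, 2))), 13791), Rational(1, 2)) = Pow(Add(13795, Pow(2074, Rational(1, 2))), Rational(1, 2))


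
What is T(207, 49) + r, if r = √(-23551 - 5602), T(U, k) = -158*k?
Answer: -7742 + I*√29153 ≈ -7742.0 + 170.74*I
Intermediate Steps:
r = I*√29153 (r = √(-29153) = I*√29153 ≈ 170.74*I)
T(207, 49) + r = -158*49 + I*√29153 = -7742 + I*√29153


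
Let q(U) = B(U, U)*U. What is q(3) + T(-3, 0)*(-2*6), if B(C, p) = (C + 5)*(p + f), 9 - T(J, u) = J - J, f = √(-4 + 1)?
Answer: -36 + 24*I*√3 ≈ -36.0 + 41.569*I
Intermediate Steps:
f = I*√3 (f = √(-3) = I*√3 ≈ 1.732*I)
T(J, u) = 9 (T(J, u) = 9 - (J - J) = 9 - 1*0 = 9 + 0 = 9)
B(C, p) = (5 + C)*(p + I*√3) (B(C, p) = (C + 5)*(p + I*√3) = (5 + C)*(p + I*√3))
q(U) = U*(U² + 5*U + 5*I*√3 + I*U*√3) (q(U) = (5*U + U*U + 5*I*√3 + I*U*√3)*U = (5*U + U² + 5*I*√3 + I*U*√3)*U = (U² + 5*U + 5*I*√3 + I*U*√3)*U = U*(U² + 5*U + 5*I*√3 + I*U*√3))
q(3) + T(-3, 0)*(-2*6) = 3*(3² + 5*3 + 5*I*√3 + I*3*√3) + 9*(-2*6) = 3*(9 + 15 + 5*I*√3 + 3*I*√3) + 9*(-12) = 3*(24 + 8*I*√3) - 108 = (72 + 24*I*√3) - 108 = -36 + 24*I*√3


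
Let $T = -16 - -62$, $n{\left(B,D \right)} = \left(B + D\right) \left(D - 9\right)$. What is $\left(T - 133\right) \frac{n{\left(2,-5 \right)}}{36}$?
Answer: $- \frac{203}{2} \approx -101.5$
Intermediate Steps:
$n{\left(B,D \right)} = \left(-9 + D\right) \left(B + D\right)$ ($n{\left(B,D \right)} = \left(B + D\right) \left(-9 + D\right) = \left(-9 + D\right) \left(B + D\right)$)
$T = 46$ ($T = -16 + 62 = 46$)
$\left(T - 133\right) \frac{n{\left(2,-5 \right)}}{36} = \left(46 - 133\right) \frac{\left(-5\right)^{2} - 18 - -45 + 2 \left(-5\right)}{36} = - 87 \left(25 - 18 + 45 - 10\right) \frac{1}{36} = - 87 \cdot 42 \cdot \frac{1}{36} = \left(-87\right) \frac{7}{6} = - \frac{203}{2}$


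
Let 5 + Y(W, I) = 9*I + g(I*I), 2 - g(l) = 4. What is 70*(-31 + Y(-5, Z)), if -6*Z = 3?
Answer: -2975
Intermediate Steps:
g(l) = -2 (g(l) = 2 - 1*4 = 2 - 4 = -2)
Z = -1/2 (Z = -1/6*3 = -1/2 ≈ -0.50000)
Y(W, I) = -7 + 9*I (Y(W, I) = -5 + (9*I - 2) = -5 + (-2 + 9*I) = -7 + 9*I)
70*(-31 + Y(-5, Z)) = 70*(-31 + (-7 + 9*(-1/2))) = 70*(-31 + (-7 - 9/2)) = 70*(-31 - 23/2) = 70*(-85/2) = -2975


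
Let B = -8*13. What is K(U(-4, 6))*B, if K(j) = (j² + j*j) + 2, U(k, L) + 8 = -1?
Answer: -17056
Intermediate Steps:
U(k, L) = -9 (U(k, L) = -8 - 1 = -9)
K(j) = 2 + 2*j² (K(j) = (j² + j²) + 2 = 2*j² + 2 = 2 + 2*j²)
B = -104
K(U(-4, 6))*B = (2 + 2*(-9)²)*(-104) = (2 + 2*81)*(-104) = (2 + 162)*(-104) = 164*(-104) = -17056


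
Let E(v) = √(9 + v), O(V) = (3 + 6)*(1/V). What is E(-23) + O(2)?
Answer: 9/2 + I*√14 ≈ 4.5 + 3.7417*I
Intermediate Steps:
O(V) = 9/V
E(-23) + O(2) = √(9 - 23) + 9/2 = √(-14) + 9*(½) = I*√14 + 9/2 = 9/2 + I*√14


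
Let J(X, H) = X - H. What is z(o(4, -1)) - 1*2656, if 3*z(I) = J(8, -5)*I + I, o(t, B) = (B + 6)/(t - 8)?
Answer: -15971/6 ≈ -2661.8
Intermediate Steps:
o(t, B) = (6 + B)/(-8 + t)
z(I) = 14*I/3 (z(I) = ((8 - 1*(-5))*I + I)/3 = ((8 + 5)*I + I)/3 = (13*I + I)/3 = (14*I)/3 = 14*I/3)
z(o(4, -1)) - 1*2656 = 14*((6 - 1)/(-8 + 4))/3 - 1*2656 = 14*(5/(-4))/3 - 2656 = 14*(-¼*5)/3 - 2656 = (14/3)*(-5/4) - 2656 = -35/6 - 2656 = -15971/6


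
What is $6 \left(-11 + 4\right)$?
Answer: $-42$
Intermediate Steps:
$6 \left(-11 + 4\right) = 6 \left(-7\right) = -42$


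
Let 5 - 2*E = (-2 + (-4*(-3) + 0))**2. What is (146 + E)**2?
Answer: 38809/4 ≈ 9702.3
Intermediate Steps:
E = -95/2 (E = 5/2 - (-2 + (-4*(-3) + 0))**2/2 = 5/2 - (-2 + (12 + 0))**2/2 = 5/2 - (-2 + 12)**2/2 = 5/2 - 1/2*10**2 = 5/2 - 1/2*100 = 5/2 - 50 = -95/2 ≈ -47.500)
(146 + E)**2 = (146 - 95/2)**2 = (197/2)**2 = 38809/4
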